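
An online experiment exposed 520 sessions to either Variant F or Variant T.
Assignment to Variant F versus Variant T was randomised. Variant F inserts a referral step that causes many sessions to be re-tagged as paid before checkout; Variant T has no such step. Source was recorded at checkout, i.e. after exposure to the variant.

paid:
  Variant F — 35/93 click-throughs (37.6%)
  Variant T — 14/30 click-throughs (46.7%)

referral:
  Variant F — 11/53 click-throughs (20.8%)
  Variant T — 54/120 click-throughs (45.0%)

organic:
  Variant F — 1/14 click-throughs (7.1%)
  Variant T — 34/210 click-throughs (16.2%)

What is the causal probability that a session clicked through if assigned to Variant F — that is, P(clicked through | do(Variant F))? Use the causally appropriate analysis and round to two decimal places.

0.29

Within every traffic source level Variant T has the higher rate, yet pooled Variant F does — Simpson's reversal.
Traffic source is recorded after the variant and is itself shifted by it — it sits on the causal path from variant to outcome. Conditioning on a mediator would strip out part of the effect we want; the pooled comparison gives the total causal effect.
So P(outcome | do(Variant F)) is just the pooled rate for Variant F: 47/160 = 0.294.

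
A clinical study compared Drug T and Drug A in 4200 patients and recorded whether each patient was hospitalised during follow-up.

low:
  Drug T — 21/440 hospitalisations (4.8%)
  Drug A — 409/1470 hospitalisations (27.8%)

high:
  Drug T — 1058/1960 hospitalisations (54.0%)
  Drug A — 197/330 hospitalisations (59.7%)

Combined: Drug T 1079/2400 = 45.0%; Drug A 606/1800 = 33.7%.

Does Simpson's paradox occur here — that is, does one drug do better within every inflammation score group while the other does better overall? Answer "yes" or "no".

yes

Within each inflammation score level (low 4.8% vs 27.8%; high 54.0% vs 59.7%), Drug T has the lower rate every time. Pooled: 45.0% vs 33.7% — Drug A has the lower rate overall. The two comparisons disagree.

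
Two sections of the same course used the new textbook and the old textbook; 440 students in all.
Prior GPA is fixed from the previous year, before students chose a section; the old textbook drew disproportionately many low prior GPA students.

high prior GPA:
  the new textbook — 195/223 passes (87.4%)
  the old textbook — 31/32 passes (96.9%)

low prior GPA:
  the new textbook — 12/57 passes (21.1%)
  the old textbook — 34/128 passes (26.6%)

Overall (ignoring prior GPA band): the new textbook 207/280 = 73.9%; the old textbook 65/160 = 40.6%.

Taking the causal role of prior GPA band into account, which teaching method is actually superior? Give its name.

The stratified and pooled comparisons disagree (the old textbook wins within each prior GPA band; the new textbook wins overall), so the answer turns on the causal role of prior GPA band.
Since prior GPA band is a pre-existing factor (not a product of the teaching method) and it affects the outcome on its own, it is a confounder. The stratified rates, not the pooled rate, identify the causal effect.
Within each level — high prior GPA: 87.4% vs 96.9%; low prior GPA: 21.1% vs 26.6% — the old textbook is higher every time.

the old textbook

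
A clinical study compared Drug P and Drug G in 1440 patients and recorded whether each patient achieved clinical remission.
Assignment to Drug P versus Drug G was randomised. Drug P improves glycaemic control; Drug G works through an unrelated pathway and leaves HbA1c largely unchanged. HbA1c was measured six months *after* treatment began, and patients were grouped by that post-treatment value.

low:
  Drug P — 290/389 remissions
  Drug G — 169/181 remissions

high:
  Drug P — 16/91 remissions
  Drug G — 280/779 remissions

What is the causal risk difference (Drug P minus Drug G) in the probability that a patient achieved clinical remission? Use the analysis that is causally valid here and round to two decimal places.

Drug G is higher inside every HbA1c stratum but Drug P is higher in aggregate. Whether to stratify depends on how HbA1c relates to the drug.
HbA1c here is a post-treatment variable shaped by the drug; conditioning on it would introduce bias rather than remove it. The overall comparison is the causal one.
The causal difference is the pooled difference: 0.637 − 0.468 = +0.170.

+0.17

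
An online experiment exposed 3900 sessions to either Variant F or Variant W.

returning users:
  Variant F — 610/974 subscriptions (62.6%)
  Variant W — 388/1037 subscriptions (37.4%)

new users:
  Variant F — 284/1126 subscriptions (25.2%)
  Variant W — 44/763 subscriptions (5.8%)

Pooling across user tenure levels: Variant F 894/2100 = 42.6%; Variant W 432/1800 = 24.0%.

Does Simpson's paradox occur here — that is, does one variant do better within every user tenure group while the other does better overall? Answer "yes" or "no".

Within each user tenure level (returning users 62.6% vs 37.4%; new users 25.2% vs 5.8%), Variant F has the higher rate every time. Pooled: 42.6% vs 24.0% — Variant F has the higher rate overall. They agree.

no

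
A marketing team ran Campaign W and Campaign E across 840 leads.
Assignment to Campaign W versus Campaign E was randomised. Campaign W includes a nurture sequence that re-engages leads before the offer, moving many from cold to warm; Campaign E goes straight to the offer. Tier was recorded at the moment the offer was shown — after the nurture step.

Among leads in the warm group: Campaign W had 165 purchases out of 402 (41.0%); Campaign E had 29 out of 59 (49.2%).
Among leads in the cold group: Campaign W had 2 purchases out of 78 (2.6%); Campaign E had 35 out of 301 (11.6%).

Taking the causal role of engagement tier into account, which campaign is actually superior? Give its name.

Campaign E is higher inside every engagement tier stratum but Campaign W is higher in aggregate. Whether to stratify depends on how engagement tier relates to the campaign.
Engagement tier lies on the pathway campaign → engagement tier → outcome, so adjusting for it blocks the indirect effect. For the total causal effect of campaign, use the unadjusted pooled rates.
Pooled: Campaign W 34.8% vs Campaign E 17.8%; Campaign W is higher overall.

Campaign W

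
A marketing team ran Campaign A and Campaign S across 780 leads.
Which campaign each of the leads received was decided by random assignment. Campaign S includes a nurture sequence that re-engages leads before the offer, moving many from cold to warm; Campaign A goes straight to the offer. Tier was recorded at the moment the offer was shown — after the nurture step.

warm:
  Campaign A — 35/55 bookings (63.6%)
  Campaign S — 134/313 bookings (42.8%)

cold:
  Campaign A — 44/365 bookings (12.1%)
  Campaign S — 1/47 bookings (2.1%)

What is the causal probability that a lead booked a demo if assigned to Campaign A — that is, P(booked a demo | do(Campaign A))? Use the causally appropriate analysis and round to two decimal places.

Because the campaign influences engagement tier, engagement tier is a post-treatment mediator, not a confounder. Stratifying on it would bias the estimate; the causal effect is the crude pooled difference.
So P(outcome | do(Campaign A)) is just the pooled rate for Campaign A: 79/420 = 0.188.

0.19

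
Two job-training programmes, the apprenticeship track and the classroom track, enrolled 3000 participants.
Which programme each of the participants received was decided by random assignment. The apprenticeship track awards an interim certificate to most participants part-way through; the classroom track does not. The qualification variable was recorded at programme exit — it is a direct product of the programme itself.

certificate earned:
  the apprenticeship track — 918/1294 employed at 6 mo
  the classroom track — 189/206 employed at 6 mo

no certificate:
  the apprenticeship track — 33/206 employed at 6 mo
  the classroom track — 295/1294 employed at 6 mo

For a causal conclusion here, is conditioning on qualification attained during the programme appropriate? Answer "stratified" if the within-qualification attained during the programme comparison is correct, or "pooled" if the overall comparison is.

The stratified and pooled comparisons disagree (the classroom track wins within each qualification attained during the programme; the apprenticeship track wins overall), so the answer turns on the causal role of qualification attained during the programme.
Qualification attained during the programme is recorded after the programme and is itself shifted by it — it sits on the causal path from programme to outcome. Conditioning on a mediator would strip out part of the effect we want; the pooled comparison gives the total causal effect.
Pooled: the apprenticeship track 63.4% vs the classroom track 32.3%; the apprenticeship track is higher overall.

pooled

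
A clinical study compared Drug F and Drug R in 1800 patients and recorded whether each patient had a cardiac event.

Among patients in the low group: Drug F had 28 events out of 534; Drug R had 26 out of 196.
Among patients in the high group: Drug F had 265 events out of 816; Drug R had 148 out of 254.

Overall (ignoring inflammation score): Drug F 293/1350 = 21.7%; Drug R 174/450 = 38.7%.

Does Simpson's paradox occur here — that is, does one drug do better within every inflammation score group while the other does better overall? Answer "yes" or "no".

no

Within each inflammation score level (low 5.2% vs 13.3%; high 32.5% vs 58.3%), Drug F has the lower rate every time. Pooled: 21.7% vs 38.7% — Drug F has the lower rate overall. They agree.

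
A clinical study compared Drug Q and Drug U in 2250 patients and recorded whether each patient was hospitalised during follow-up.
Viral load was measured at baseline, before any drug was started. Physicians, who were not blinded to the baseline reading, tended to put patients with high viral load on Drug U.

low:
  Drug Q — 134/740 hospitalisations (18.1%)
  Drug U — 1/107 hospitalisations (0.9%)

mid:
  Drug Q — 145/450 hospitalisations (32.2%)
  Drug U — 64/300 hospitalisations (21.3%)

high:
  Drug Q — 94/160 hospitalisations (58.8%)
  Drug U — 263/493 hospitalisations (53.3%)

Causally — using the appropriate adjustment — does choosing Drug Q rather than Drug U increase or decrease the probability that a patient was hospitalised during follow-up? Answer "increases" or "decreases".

The stratified and pooled comparisons disagree (Drug U wins within each viral load; Drug Q wins overall), so the answer turns on the causal role of viral load.
Here viral load is a common cause — it drives both which drug a case falls under and the outcome. The crude comparison mixes populations; the stratum-specific rates are the causally relevant ones.
Within each level — low: 18.1% vs 0.9%; mid: 32.2% vs 21.3%; high: 58.8% vs 53.3% — Drug U is lower every time.

increases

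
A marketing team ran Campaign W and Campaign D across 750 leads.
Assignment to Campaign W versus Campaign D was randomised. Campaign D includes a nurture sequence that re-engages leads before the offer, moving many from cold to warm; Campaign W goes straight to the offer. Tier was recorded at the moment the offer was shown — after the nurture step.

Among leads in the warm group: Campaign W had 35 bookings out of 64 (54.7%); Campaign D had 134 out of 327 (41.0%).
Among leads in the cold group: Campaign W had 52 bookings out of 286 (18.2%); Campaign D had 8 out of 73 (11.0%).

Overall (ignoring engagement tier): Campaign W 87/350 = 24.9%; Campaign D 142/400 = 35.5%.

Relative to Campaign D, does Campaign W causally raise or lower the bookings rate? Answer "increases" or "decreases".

The distribution of engagement tier is itself part of what the campaign does — it is an intermediate outcome. Holding it fixed would remove that part of the effect; the total effect is the pooled difference.
Pooled: Campaign W 24.9% vs Campaign D 35.5%; Campaign D is higher overall.

decreases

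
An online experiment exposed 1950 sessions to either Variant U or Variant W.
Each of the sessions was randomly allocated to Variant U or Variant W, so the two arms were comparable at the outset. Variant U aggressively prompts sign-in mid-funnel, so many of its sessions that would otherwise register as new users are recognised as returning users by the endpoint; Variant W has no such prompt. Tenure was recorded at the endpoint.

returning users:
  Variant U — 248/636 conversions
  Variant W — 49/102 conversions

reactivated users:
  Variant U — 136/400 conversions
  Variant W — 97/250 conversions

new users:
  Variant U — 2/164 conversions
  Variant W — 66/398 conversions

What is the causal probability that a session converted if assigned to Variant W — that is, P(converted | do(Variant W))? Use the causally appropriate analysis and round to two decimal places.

0.28

Stratifying would compare variants among sessions the variants themselves sorted into user tenure groups — a form of selection on an intermediate. The unconditioned pooled rates give the total causal effect.
So P(outcome | do(Variant W)) is just the pooled rate for Variant W: 212/750 = 0.283.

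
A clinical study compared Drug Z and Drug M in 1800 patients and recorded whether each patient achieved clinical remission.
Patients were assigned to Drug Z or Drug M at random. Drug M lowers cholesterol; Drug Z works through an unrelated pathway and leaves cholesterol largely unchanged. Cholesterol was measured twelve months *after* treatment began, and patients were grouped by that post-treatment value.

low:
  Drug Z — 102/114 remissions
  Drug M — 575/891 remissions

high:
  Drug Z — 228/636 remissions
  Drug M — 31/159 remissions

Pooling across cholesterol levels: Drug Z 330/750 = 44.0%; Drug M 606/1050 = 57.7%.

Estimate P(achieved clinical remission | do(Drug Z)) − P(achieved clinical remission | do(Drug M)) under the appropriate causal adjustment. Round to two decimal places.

-0.14

Cholesterol is downstream of the drug. One should not condition on a consequence of treatment, so the overall rates are the right comparison.
The causal difference is the pooled difference: 0.440 − 0.577 = -0.137.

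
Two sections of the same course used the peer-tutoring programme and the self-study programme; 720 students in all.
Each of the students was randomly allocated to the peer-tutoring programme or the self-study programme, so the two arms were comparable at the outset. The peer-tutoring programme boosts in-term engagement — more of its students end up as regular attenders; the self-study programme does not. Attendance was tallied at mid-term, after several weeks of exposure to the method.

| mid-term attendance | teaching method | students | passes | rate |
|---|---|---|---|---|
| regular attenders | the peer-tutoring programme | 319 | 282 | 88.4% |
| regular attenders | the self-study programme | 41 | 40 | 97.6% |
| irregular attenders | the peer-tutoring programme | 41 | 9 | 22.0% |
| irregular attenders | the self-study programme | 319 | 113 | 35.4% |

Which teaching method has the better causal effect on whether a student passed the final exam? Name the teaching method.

Mid-term attendance lies on the pathway teaching method → mid-term attendance → outcome, so adjusting for it blocks the indirect effect. For the total causal effect of teaching method, use the unadjusted pooled rates.
Pooled: the peer-tutoring programme 80.8% vs the self-study programme 42.5%; the peer-tutoring programme is higher overall.

the peer-tutoring programme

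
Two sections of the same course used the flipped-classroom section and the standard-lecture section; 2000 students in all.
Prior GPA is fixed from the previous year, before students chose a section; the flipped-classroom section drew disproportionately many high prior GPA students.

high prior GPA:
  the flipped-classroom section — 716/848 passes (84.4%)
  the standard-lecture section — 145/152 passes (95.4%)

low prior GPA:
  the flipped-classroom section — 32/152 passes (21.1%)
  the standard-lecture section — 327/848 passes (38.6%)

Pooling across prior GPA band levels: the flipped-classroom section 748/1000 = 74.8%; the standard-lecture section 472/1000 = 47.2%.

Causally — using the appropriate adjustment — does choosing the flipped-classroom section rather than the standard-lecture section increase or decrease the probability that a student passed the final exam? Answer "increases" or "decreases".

The imbalance in prior GPA band arose from how students were allocated, not from anything the teaching method did; and prior GPA band independently affects the outcome. The pooled gap is confounded — condition on prior GPA band.
Within each level — high prior GPA: 84.4% vs 95.4%; low prior GPA: 21.1% vs 38.6% — the standard-lecture section is higher every time.

decreases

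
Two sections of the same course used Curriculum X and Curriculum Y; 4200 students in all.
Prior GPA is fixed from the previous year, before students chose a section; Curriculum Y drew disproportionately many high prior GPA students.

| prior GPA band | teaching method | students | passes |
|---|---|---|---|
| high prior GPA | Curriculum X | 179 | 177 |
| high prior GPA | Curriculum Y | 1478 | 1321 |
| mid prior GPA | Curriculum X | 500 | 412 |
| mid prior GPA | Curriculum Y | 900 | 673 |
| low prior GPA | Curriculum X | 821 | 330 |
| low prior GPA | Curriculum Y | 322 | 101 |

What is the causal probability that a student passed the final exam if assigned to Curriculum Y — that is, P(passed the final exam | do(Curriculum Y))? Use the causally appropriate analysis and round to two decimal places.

Prior GPA band satisfies the back-door criterion: it is not a descendant of the teaching method, and it blocks the spurious path from teaching method to outcome. Adjusting for it (i.e., using the within-prior GPA band rates) gives the causal effect.
Standardising Curriculum Y to the population prior GPA band mix: 0.395·1321/1478 + 0.333·673/900 + 0.272·101/322 = 0.687.

0.69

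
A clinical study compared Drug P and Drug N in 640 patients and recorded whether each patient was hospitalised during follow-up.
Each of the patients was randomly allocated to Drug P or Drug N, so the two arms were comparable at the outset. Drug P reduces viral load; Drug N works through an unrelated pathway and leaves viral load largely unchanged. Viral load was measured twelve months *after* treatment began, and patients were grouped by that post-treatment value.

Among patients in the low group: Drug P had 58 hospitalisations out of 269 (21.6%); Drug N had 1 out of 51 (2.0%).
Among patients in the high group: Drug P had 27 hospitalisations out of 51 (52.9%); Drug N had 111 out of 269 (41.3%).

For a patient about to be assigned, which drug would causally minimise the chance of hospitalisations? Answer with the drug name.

The distribution of viral load is itself part of what the drug does — it is an intermediate outcome. Holding it fixed would remove that part of the effect; the total effect is the pooled difference.
Pooled: Drug P 26.6% vs Drug N 35.0%; Drug P is lower overall.

Drug P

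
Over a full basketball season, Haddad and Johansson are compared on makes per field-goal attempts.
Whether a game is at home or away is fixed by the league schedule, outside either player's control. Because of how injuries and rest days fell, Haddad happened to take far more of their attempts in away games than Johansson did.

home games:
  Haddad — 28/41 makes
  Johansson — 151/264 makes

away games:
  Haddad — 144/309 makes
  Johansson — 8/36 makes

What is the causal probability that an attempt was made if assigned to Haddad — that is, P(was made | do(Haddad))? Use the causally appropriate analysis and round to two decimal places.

The imbalance in game venue arose from how field-goal attempts were allocated, not from anything the player did; and game venue independently affects the outcome. The pooled gap is confounded — condition on game venue.
Standardising Haddad to the population game venue mix: 0.469·28/41 + 0.531·144/309 = 0.568.

0.57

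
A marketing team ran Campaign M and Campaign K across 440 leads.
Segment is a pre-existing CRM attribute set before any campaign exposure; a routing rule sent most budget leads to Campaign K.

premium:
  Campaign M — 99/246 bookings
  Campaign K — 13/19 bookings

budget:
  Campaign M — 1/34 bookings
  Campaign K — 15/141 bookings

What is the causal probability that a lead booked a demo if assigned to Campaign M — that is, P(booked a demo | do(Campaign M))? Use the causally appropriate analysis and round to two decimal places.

0.25

Campaign K is higher inside every customer segment stratum but Campaign M is higher in aggregate. Whether to stratify depends on how customer segment relates to the campaign.
Customer segment is set before the campaign has any effect — it is not caused by the campaign — and it independently drives the outcome. That makes it a confounder, so the causal comparison is within customer segment levels.
Standardising Campaign M to the population customer segment mix: 0.602·99/246 + 0.398·1/34 = 0.254.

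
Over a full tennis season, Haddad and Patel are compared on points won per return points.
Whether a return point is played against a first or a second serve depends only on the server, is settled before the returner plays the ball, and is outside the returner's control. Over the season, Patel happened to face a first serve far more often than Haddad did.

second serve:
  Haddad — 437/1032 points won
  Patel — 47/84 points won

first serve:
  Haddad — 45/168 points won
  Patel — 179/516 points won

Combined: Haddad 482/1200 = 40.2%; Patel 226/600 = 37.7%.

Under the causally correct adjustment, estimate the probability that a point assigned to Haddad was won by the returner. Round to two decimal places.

0.36

The imbalance in serve type arose from how return points were allocated, not from anything the player did; and serve type independently affects the outcome. The pooled gap is confounded — condition on serve type.
Standardising Haddad to the population serve type mix: 0.620·437/1032 + 0.380·45/168 = 0.364.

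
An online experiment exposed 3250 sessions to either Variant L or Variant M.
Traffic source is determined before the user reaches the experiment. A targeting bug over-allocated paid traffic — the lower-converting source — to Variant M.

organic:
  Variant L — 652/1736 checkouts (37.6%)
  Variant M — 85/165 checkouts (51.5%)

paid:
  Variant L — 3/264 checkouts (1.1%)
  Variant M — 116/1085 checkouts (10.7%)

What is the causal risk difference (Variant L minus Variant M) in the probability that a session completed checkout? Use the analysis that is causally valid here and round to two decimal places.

The traffic source-specific comparison favours Variant M throughout, but the pooled figures favour Variant L. The question is whether to condition on traffic source.
Traffic source differs across variants for reasons unrelated to any effect of the variant itself, and it separately predicts the outcome — a classic confounder. We must compare within traffic source levels.
Adjusting over the population distribution of traffic source: 0.585·(0.376−0.515) + 0.415·(0.011−0.107) = -0.121.

-0.12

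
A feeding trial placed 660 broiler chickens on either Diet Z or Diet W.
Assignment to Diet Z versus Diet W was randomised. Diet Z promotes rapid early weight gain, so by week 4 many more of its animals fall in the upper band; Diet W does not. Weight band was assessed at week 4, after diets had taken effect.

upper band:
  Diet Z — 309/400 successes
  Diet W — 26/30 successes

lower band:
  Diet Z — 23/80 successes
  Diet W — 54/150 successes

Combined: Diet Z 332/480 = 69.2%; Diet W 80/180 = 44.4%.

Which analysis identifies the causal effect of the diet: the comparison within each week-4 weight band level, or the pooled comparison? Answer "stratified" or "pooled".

The stratified and pooled comparisons disagree (Diet W wins within each week-4 weight band; Diet Z wins overall), so the answer turns on the causal role of week-4 weight band.
Week-4 weight band is recorded after the diet and is itself shifted by it — it sits on the causal path from diet to outcome. Conditioning on a mediator would strip out part of the effect we want; the pooled comparison gives the total causal effect.
Pooled: Diet Z 69.2% vs Diet W 44.4%; Diet Z is higher overall.

pooled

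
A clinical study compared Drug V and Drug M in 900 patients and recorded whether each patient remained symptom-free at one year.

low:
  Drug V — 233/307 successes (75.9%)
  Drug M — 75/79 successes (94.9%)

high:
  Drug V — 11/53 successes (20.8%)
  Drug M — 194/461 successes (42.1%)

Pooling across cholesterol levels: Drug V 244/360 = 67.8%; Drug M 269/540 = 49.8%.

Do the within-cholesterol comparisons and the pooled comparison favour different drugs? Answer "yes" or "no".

yes

Within each cholesterol level (low 75.9% vs 94.9%; high 20.8% vs 42.1%), Drug M has the higher rate every time. Pooled: 67.8% vs 49.8% — Drug V has the higher rate overall. The two comparisons disagree.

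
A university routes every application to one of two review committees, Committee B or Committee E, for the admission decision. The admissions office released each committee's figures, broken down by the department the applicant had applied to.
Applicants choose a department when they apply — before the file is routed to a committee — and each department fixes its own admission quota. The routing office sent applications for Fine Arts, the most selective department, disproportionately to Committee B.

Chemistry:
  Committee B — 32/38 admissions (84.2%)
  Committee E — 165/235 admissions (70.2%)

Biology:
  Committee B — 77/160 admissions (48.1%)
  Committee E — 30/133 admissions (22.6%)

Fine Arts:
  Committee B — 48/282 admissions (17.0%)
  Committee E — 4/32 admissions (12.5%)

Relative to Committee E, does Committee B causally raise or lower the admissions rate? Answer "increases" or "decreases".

increases

Within every department level Committee B has the higher rate, yet pooled Committee E does — Simpson's reversal.
Since department is a pre-existing factor (not a product of the review committee) and it affects the outcome on its own, it is a confounder. The stratified rates, not the pooled rate, identify the causal effect.
Within each level — Chemistry: 84.2% vs 70.2%; Biology: 48.1% vs 22.6%; Fine Arts: 17.0% vs 12.5% — Committee B is higher every time.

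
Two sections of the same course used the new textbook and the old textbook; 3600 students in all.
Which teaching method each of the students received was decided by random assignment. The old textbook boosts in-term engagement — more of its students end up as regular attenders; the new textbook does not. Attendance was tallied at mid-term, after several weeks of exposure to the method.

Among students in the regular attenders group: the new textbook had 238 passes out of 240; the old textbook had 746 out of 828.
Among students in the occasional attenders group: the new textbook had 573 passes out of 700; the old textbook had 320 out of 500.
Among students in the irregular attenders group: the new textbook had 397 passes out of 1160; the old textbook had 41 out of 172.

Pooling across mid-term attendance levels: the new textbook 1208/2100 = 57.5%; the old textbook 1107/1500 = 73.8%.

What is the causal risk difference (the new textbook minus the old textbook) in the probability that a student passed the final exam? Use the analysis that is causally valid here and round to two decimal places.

Because the teaching method influences mid-term attendance, mid-term attendance is a post-treatment mediator, not a confounder. Stratifying on it would bias the estimate; the causal effect is the crude pooled difference.
The causal difference is the pooled difference: 0.575 − 0.738 = -0.163.

-0.16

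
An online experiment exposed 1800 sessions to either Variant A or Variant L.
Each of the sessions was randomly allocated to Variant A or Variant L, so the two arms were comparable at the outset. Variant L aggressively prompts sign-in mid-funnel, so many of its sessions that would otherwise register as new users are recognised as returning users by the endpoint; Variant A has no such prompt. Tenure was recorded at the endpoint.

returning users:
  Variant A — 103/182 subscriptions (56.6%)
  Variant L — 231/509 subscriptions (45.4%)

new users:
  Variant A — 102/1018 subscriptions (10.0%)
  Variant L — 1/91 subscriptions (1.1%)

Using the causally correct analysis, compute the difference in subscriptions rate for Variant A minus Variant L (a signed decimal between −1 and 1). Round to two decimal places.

-0.22

Within every user tenure level Variant A has the higher rate, yet pooled Variant L does — Simpson's reversal.
User tenure is recorded after the variant and is itself shifted by it — it sits on the causal path from variant to outcome. Conditioning on a mediator would strip out part of the effect we want; the pooled comparison gives the total causal effect.
The causal difference is the pooled difference: 0.171 − 0.387 = -0.216.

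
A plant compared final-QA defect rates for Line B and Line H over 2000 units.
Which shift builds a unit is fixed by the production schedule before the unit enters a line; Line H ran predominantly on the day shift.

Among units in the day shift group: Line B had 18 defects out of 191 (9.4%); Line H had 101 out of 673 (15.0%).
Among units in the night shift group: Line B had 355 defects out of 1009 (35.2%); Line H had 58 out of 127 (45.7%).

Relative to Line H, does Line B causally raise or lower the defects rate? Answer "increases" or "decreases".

Here shift is a common cause — it drives both which line a case falls under and the outcome. The crude comparison mixes populations; the stratum-specific rates are the causally relevant ones.
Within each level — day shift: 9.4% vs 15.0%; night shift: 35.2% vs 45.7% — Line B is lower every time.

decreases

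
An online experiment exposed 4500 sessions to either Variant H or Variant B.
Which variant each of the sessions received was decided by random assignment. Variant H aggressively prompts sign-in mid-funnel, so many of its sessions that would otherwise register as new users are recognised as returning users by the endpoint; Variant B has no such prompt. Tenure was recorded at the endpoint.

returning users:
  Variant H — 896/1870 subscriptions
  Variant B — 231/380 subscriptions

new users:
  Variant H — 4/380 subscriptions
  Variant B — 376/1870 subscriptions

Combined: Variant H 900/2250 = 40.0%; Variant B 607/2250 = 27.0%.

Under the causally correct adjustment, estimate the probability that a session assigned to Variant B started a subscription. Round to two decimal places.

0.27

User tenure lies on the pathway variant → user tenure → outcome, so adjusting for it blocks the indirect effect. For the total causal effect of variant, use the unadjusted pooled rates.
So P(outcome | do(Variant B)) is just the pooled rate for Variant B: 607/2250 = 0.270.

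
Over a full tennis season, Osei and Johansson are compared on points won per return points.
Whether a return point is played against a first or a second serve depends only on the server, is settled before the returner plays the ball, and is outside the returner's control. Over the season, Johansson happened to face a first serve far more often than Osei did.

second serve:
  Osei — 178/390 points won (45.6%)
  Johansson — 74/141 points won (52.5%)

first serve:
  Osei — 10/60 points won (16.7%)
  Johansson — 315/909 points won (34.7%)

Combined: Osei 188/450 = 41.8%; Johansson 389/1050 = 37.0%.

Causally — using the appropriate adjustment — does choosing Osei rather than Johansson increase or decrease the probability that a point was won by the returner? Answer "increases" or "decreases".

decreases

Johansson is higher inside every serve type stratum but Osei is higher in aggregate. Whether to stratify depends on how serve type relates to the player.
Here serve type is a common cause — it drives both which player a case falls under and the outcome. The crude comparison mixes populations; the stratum-specific rates are the causally relevant ones.
Within each level — second serve: 45.6% vs 52.5%; first serve: 16.7% vs 34.7% — Johansson is higher every time.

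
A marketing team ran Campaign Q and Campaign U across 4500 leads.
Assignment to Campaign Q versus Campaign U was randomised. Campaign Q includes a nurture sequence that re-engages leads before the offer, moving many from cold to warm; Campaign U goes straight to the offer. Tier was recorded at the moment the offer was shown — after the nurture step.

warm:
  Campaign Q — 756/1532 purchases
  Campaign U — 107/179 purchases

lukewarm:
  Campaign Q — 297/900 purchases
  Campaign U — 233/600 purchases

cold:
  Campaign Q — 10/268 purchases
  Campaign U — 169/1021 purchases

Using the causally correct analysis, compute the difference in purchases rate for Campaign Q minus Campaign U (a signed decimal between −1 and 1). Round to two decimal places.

Engagement tier is recorded after the campaign and is itself shifted by it — it sits on the causal path from campaign to outcome. Conditioning on a mediator would strip out part of the effect we want; the pooled comparison gives the total causal effect.
The causal difference is the pooled difference: 0.394 − 0.283 = +0.111.

+0.11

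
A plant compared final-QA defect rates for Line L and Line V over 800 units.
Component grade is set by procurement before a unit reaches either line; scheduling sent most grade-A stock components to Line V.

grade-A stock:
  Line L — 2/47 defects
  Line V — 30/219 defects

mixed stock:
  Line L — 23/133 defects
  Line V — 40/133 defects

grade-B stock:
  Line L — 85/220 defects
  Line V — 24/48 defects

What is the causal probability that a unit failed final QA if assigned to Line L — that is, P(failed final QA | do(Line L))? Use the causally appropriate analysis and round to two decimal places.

The stratified and pooled comparisons disagree (Line L wins within each component grade; Line V wins overall), so the answer turns on the causal role of component grade.
Here component grade is a common cause — it drives both which line a case falls under and the outcome. The crude comparison mixes populations; the stratum-specific rates are the causally relevant ones.
Standardising Line L to the population component grade mix: 0.333·2/47 + 0.333·23/133 + 0.335·85/220 = 0.201.

0.20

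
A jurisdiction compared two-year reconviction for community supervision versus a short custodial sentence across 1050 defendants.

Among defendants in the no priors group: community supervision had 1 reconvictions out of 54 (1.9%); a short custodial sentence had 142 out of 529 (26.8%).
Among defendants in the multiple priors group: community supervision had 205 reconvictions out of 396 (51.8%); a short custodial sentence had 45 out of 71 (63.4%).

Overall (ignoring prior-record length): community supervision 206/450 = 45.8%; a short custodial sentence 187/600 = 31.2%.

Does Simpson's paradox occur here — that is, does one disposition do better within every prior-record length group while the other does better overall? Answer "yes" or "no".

Within each prior-record length level (no priors 1.9% vs 26.8%; multiple priors 51.8% vs 63.4%), community supervision has the lower rate every time. Pooled: 45.8% vs 31.2% — a short custodial sentence has the lower rate overall. The two comparisons disagree.

yes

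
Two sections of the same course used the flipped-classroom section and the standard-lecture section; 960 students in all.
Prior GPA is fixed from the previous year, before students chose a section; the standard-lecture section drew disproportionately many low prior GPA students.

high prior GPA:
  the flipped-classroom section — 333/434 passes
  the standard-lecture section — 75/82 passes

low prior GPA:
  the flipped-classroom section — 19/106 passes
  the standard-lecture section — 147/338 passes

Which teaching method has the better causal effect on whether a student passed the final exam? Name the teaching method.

the standard-lecture section

The stratified and pooled comparisons disagree (the standard-lecture section wins within each prior GPA band; the flipped-classroom section wins overall), so the answer turns on the causal role of prior GPA band.
Nothing the teaching method does changes prior GPA band; the imbalance is an allocation artefact. With prior GPA band also predicting the outcome, the pooled figure is confounded, and the within-stratum comparison is the causal one.
Within each level — high prior GPA: 76.7% vs 91.5%; low prior GPA: 17.9% vs 43.5% — the standard-lecture section is higher every time.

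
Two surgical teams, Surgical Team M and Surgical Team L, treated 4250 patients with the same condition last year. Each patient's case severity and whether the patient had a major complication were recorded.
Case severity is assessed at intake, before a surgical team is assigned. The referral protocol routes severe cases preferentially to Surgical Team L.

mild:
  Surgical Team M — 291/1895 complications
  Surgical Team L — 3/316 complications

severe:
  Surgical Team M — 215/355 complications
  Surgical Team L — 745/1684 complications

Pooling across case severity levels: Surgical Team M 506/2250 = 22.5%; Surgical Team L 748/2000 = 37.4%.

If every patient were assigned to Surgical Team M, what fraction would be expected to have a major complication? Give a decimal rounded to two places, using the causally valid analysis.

The imbalance in case severity arose from how patients were allocated, not from anything the surgical team did; and case severity independently affects the outcome. The pooled gap is confounded — condition on case severity.
Standardising Surgical Team M to the population case severity mix: 0.520·291/1895 + 0.480·215/355 = 0.370.

0.37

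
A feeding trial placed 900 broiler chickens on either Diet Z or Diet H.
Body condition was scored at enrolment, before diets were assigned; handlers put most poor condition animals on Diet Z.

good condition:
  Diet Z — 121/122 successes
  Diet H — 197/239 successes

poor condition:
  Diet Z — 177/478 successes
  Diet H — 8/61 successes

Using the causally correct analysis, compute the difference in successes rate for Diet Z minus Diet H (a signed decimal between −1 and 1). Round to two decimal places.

Starting body condition differs across diets for reasons unrelated to any effect of the diet itself, and it separately predicts the outcome — a classic confounder. We must compare within starting body condition levels.
Adjusting over the population distribution of starting body condition: 0.401·(0.992−0.824) + 0.599·(0.370−0.131) = +0.210.

+0.21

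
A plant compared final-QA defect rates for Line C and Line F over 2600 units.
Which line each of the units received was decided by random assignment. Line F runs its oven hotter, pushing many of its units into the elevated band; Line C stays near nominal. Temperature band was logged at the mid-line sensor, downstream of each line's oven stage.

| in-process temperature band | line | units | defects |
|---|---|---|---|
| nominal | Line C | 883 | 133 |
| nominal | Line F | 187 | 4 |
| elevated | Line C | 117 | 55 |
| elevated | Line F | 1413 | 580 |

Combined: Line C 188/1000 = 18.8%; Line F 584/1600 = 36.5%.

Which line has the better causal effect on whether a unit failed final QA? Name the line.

Line C

The in-process temperature band-specific comparison favours Line F throughout, but the pooled figures favour Line C. The question is whether to condition on in-process temperature band.
The distribution of in-process temperature band is itself part of what the line does — it is an intermediate outcome. Holding it fixed would remove that part of the effect; the total effect is the pooled difference.
Pooled: Line C 18.8% vs Line F 36.5%; Line C is lower overall.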